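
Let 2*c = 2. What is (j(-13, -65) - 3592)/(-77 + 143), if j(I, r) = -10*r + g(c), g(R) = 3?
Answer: -2939/66 ≈ -44.530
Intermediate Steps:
c = 1 (c = (1/2)*2 = 1)
j(I, r) = 3 - 10*r (j(I, r) = -10*r + 3 = 3 - 10*r)
(j(-13, -65) - 3592)/(-77 + 143) = ((3 - 10*(-65)) - 3592)/(-77 + 143) = ((3 + 650) - 3592)/66 = (653 - 3592)*(1/66) = -2939*1/66 = -2939/66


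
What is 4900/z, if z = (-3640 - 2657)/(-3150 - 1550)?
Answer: 23030000/6297 ≈ 3657.3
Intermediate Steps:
z = 6297/4700 (z = -6297/(-4700) = -6297*(-1/4700) = 6297/4700 ≈ 1.3398)
4900/z = 4900/(6297/4700) = 4900*(4700/6297) = 23030000/6297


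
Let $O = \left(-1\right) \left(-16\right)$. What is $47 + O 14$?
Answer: $271$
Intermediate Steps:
$O = 16$
$47 + O 14 = 47 + 16 \cdot 14 = 47 + 224 = 271$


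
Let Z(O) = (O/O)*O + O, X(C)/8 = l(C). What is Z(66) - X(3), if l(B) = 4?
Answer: 100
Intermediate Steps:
X(C) = 32 (X(C) = 8*4 = 32)
Z(O) = 2*O (Z(O) = 1*O + O = O + O = 2*O)
Z(66) - X(3) = 2*66 - 1*32 = 132 - 32 = 100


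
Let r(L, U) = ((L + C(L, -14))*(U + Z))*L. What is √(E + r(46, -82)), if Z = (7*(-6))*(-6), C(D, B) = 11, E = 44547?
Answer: √490287 ≈ 700.21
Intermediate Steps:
Z = 252 (Z = -42*(-6) = 252)
r(L, U) = L*(11 + L)*(252 + U) (r(L, U) = ((L + 11)*(U + 252))*L = ((11 + L)*(252 + U))*L = L*(11 + L)*(252 + U))
√(E + r(46, -82)) = √(44547 + 46*(2772 + 11*(-82) + 252*46 + 46*(-82))) = √(44547 + 46*(2772 - 902 + 11592 - 3772)) = √(44547 + 46*9690) = √(44547 + 445740) = √490287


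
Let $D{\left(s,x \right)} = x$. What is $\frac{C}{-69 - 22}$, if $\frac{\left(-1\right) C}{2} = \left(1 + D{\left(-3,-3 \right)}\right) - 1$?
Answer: $- \frac{6}{91} \approx -0.065934$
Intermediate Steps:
$C = 6$ ($C = - 2 \left(\left(1 - 3\right) - 1\right) = - 2 \left(-2 - 1\right) = \left(-2\right) \left(-3\right) = 6$)
$\frac{C}{-69 - 22} = \frac{6}{-69 - 22} = \frac{6}{-91} = 6 \left(- \frac{1}{91}\right) = - \frac{6}{91}$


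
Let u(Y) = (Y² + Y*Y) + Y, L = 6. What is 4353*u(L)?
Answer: 339534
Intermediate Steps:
u(Y) = Y + 2*Y² (u(Y) = (Y² + Y²) + Y = 2*Y² + Y = Y + 2*Y²)
4353*u(L) = 4353*(6*(1 + 2*6)) = 4353*(6*(1 + 12)) = 4353*(6*13) = 4353*78 = 339534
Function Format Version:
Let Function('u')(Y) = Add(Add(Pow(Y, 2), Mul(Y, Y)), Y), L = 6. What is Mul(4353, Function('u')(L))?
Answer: 339534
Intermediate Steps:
Function('u')(Y) = Add(Y, Mul(2, Pow(Y, 2))) (Function('u')(Y) = Add(Add(Pow(Y, 2), Pow(Y, 2)), Y) = Add(Mul(2, Pow(Y, 2)), Y) = Add(Y, Mul(2, Pow(Y, 2))))
Mul(4353, Function('u')(L)) = Mul(4353, Mul(6, Add(1, Mul(2, 6)))) = Mul(4353, Mul(6, Add(1, 12))) = Mul(4353, Mul(6, 13)) = Mul(4353, 78) = 339534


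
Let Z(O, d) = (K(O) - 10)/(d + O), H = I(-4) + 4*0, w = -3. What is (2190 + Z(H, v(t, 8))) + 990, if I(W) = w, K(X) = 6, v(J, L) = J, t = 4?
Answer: 3176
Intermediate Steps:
I(W) = -3
H = -3 (H = -3 + 4*0 = -3 + 0 = -3)
Z(O, d) = -4/(O + d) (Z(O, d) = (6 - 10)/(d + O) = -4/(O + d))
(2190 + Z(H, v(t, 8))) + 990 = (2190 - 4/(-3 + 4)) + 990 = (2190 - 4/1) + 990 = (2190 - 4*1) + 990 = (2190 - 4) + 990 = 2186 + 990 = 3176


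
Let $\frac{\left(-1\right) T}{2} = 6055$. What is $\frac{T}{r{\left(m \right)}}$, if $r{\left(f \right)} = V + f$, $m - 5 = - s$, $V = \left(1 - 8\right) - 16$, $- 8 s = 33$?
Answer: $\frac{96880}{111} \approx 872.79$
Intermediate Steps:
$s = - \frac{33}{8}$ ($s = \left(- \frac{1}{8}\right) 33 = - \frac{33}{8} \approx -4.125$)
$T = -12110$ ($T = \left(-2\right) 6055 = -12110$)
$V = -23$ ($V = -7 - 16 = -23$)
$m = \frac{73}{8}$ ($m = 5 - - \frac{33}{8} = 5 + \frac{33}{8} = \frac{73}{8} \approx 9.125$)
$r{\left(f \right)} = -23 + f$
$\frac{T}{r{\left(m \right)}} = - \frac{12110}{-23 + \frac{73}{8}} = - \frac{12110}{- \frac{111}{8}} = \left(-12110\right) \left(- \frac{8}{111}\right) = \frac{96880}{111}$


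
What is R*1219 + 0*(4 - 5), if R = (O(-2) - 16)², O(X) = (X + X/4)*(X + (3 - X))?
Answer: 2692771/4 ≈ 6.7319e+5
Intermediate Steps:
O(X) = 15*X/4 (O(X) = (X + X*(¼))*3 = (X + X/4)*3 = (5*X/4)*3 = 15*X/4)
R = 2209/4 (R = ((15/4)*(-2) - 16)² = (-15/2 - 16)² = (-47/2)² = 2209/4 ≈ 552.25)
R*1219 + 0*(4 - 5) = (2209/4)*1219 + 0*(4 - 5) = 2692771/4 + 0*(-1) = 2692771/4 + 0 = 2692771/4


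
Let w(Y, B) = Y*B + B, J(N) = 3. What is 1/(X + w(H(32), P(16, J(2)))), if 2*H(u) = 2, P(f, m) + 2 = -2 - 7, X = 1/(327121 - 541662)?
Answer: -214541/4719903 ≈ -0.045455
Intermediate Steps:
X = -1/214541 (X = 1/(-214541) = -1/214541 ≈ -4.6611e-6)
P(f, m) = -11 (P(f, m) = -2 + (-2 - 7) = -2 - 9 = -11)
H(u) = 1 (H(u) = (½)*2 = 1)
w(Y, B) = B + B*Y (w(Y, B) = B*Y + B = B + B*Y)
1/(X + w(H(32), P(16, J(2)))) = 1/(-1/214541 - 11*(1 + 1)) = 1/(-1/214541 - 11*2) = 1/(-1/214541 - 22) = 1/(-4719903/214541) = -214541/4719903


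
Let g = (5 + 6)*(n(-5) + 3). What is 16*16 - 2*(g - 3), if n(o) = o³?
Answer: 2946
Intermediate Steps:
g = -1342 (g = (5 + 6)*((-5)³ + 3) = 11*(-125 + 3) = 11*(-122) = -1342)
16*16 - 2*(g - 3) = 16*16 - 2*(-1342 - 3) = 256 - 2*(-1345) = 256 + 2690 = 2946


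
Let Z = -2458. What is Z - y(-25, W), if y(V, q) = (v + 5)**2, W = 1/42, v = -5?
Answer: -2458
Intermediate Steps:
W = 1/42 ≈ 0.023810
y(V, q) = 0 (y(V, q) = (-5 + 5)**2 = 0**2 = 0)
Z - y(-25, W) = -2458 - 1*0 = -2458 + 0 = -2458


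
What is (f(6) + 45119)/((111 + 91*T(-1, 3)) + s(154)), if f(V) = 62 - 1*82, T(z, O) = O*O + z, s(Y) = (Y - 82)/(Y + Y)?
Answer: 3472623/64621 ≈ 53.738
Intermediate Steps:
s(Y) = (-82 + Y)/(2*Y) (s(Y) = (-82 + Y)/((2*Y)) = (-82 + Y)*(1/(2*Y)) = (-82 + Y)/(2*Y))
T(z, O) = z + O**2 (T(z, O) = O**2 + z = z + O**2)
f(V) = -20 (f(V) = 62 - 82 = -20)
(f(6) + 45119)/((111 + 91*T(-1, 3)) + s(154)) = (-20 + 45119)/((111 + 91*(-1 + 3**2)) + (1/2)*(-82 + 154)/154) = 45099/((111 + 91*(-1 + 9)) + (1/2)*(1/154)*72) = 45099/((111 + 91*8) + 18/77) = 45099/((111 + 728) + 18/77) = 45099/(839 + 18/77) = 45099/(64621/77) = 45099*(77/64621) = 3472623/64621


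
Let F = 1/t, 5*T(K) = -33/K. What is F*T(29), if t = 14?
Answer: -33/2030 ≈ -0.016256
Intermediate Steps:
T(K) = -33/(5*K) (T(K) = (-33/K)/5 = -33/(5*K))
F = 1/14 ≈ 0.071429
F*T(29) = (-33/5/29)/14 = (-33/5*1/29)/14 = (1/14)*(-33/145) = -33/2030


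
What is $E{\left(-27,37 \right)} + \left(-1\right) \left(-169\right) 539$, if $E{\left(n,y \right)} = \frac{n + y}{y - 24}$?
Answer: $\frac{1184193}{13} \approx 91092.0$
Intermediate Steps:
$E{\left(n,y \right)} = \frac{n + y}{-24 + y}$
$E{\left(-27,37 \right)} + \left(-1\right) \left(-169\right) 539 = \frac{-27 + 37}{-24 + 37} + \left(-1\right) \left(-169\right) 539 = \frac{1}{13} \cdot 10 + 169 \cdot 539 = \frac{1}{13} \cdot 10 + 91091 = \frac{10}{13} + 91091 = \frac{1184193}{13}$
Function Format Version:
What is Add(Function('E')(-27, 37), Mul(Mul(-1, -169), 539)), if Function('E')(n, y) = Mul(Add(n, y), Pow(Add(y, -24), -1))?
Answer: Rational(1184193, 13) ≈ 91092.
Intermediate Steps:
Function('E')(n, y) = Mul(Pow(Add(-24, y), -1), Add(n, y)) (Function('E')(n, y) = Mul(Add(n, y), Pow(Add(-24, y), -1)) = Mul(Pow(Add(-24, y), -1), Add(n, y)))
Add(Function('E')(-27, 37), Mul(Mul(-1, -169), 539)) = Add(Mul(Pow(Add(-24, 37), -1), Add(-27, 37)), Mul(Mul(-1, -169), 539)) = Add(Mul(Pow(13, -1), 10), Mul(169, 539)) = Add(Mul(Rational(1, 13), 10), 91091) = Add(Rational(10, 13), 91091) = Rational(1184193, 13)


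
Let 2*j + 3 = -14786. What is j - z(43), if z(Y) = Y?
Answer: -14875/2 ≈ -7437.5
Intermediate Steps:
j = -14789/2 (j = -3/2 + (½)*(-14786) = -3/2 - 7393 = -14789/2 ≈ -7394.5)
j - z(43) = -14789/2 - 1*43 = -14789/2 - 43 = -14875/2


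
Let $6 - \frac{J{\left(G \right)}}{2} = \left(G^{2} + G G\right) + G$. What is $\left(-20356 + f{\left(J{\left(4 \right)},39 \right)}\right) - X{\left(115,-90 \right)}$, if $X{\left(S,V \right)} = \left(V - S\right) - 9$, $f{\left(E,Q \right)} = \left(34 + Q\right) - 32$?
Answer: $-20101$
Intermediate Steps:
$J{\left(G \right)} = 12 - 4 G^{2} - 2 G$ ($J{\left(G \right)} = 12 - 2 \left(\left(G^{2} + G G\right) + G\right) = 12 - 2 \left(\left(G^{2} + G^{2}\right) + G\right) = 12 - 2 \left(2 G^{2} + G\right) = 12 - 2 \left(G + 2 G^{2}\right) = 12 - \left(2 G + 4 G^{2}\right) = 12 - 4 G^{2} - 2 G$)
$f{\left(E,Q \right)} = 2 + Q$
$X{\left(S,V \right)} = -9 + V - S$
$\left(-20356 + f{\left(J{\left(4 \right)},39 \right)}\right) - X{\left(115,-90 \right)} = \left(-20356 + \left(2 + 39\right)\right) - \left(-9 - 90 - 115\right) = \left(-20356 + 41\right) - \left(-9 - 90 - 115\right) = -20315 - -214 = -20315 + 214 = -20101$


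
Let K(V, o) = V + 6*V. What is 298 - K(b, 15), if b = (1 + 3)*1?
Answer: 270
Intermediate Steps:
b = 4 (b = 4*1 = 4)
K(V, o) = 7*V
298 - K(b, 15) = 298 - 7*4 = 298 - 1*28 = 298 - 28 = 270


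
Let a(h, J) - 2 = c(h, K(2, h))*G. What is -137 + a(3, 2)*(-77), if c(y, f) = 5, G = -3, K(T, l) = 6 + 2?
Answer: 864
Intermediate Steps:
K(T, l) = 8
a(h, J) = -13 (a(h, J) = 2 + 5*(-3) = 2 - 15 = -13)
-137 + a(3, 2)*(-77) = -137 - 13*(-77) = -137 + 1001 = 864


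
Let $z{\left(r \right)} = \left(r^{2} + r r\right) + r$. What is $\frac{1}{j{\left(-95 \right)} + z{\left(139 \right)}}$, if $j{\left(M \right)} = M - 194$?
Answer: $\frac{1}{38492} \approx 2.5979 \cdot 10^{-5}$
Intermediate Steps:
$z{\left(r \right)} = r + 2 r^{2}$ ($z{\left(r \right)} = \left(r^{2} + r^{2}\right) + r = 2 r^{2} + r = r + 2 r^{2}$)
$j{\left(M \right)} = -194 + M$
$\frac{1}{j{\left(-95 \right)} + z{\left(139 \right)}} = \frac{1}{\left(-194 - 95\right) + 139 \left(1 + 2 \cdot 139\right)} = \frac{1}{-289 + 139 \left(1 + 278\right)} = \frac{1}{-289 + 139 \cdot 279} = \frac{1}{-289 + 38781} = \frac{1}{38492}$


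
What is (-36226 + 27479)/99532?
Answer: -8747/99532 ≈ -0.087881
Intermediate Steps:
(-36226 + 27479)/99532 = -8747*1/99532 = -8747/99532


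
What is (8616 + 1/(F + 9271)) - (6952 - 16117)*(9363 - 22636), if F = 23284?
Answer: -3959939056094/32555 ≈ -1.2164e+8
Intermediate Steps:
(8616 + 1/(F + 9271)) - (6952 - 16117)*(9363 - 22636) = (8616 + 1/(23284 + 9271)) - (6952 - 16117)*(9363 - 22636) = (8616 + 1/32555) - (-9165)*(-13273) = (8616 + 1/32555) - 1*121647045 = 280493881/32555 - 121647045 = -3959939056094/32555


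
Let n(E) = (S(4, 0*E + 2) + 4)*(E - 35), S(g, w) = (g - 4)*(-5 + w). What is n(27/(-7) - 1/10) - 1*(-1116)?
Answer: 33606/35 ≈ 960.17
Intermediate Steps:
S(g, w) = (-5 + w)*(-4 + g) (S(g, w) = (-4 + g)*(-5 + w) = (-5 + w)*(-4 + g))
n(E) = -140 + 4*E (n(E) = ((20 - 5*4 - 4*(0*E + 2) + 4*(0*E + 2)) + 4)*(E - 35) = ((20 - 20 - 4*(0 + 2) + 4*(0 + 2)) + 4)*(-35 + E) = ((20 - 20 - 4*2 + 4*2) + 4)*(-35 + E) = ((20 - 20 - 8 + 8) + 4)*(-35 + E) = (0 + 4)*(-35 + E) = 4*(-35 + E) = -140 + 4*E)
n(27/(-7) - 1/10) - 1*(-1116) = (-140 + 4*(27/(-7) - 1/10)) - 1*(-1116) = (-140 + 4*(27*(-1/7) - 1*1/10)) + 1116 = (-140 + 4*(-27/7 - 1/10)) + 1116 = (-140 + 4*(-277/70)) + 1116 = (-140 - 554/35) + 1116 = -5454/35 + 1116 = 33606/35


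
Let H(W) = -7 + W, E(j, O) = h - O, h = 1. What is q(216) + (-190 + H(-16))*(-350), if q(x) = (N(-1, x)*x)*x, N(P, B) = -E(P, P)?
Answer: -18762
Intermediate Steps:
E(j, O) = 1 - O
N(P, B) = -1 + P (N(P, B) = -(1 - P) = -1 + P)
q(x) = -2*x² (q(x) = ((-1 - 1)*x)*x = (-2*x)*x = -2*x²)
q(216) + (-190 + H(-16))*(-350) = -2*216² + (-190 + (-7 - 16))*(-350) = -2*46656 + (-190 - 23)*(-350) = -93312 - 213*(-350) = -93312 + 74550 = -18762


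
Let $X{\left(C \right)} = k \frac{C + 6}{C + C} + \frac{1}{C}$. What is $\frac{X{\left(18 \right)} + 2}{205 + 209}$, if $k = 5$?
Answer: $\frac{97}{7452} \approx 0.013017$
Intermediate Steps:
$X{\left(C \right)} = \frac{1}{C} + \frac{5 \left(6 + C\right)}{2 C}$ ($X{\left(C \right)} = 5 \frac{C + 6}{C + C} + \frac{1}{C} = 5 \frac{6 + C}{2 C} + \frac{1}{C} = \frac{5 \left(6 + C\right)}{2 C} + \frac{1}{C} = \frac{1}{C} + \frac{5 \left(6 + C\right)}{2 C}$)
$\frac{X{\left(18 \right)} + 2}{205 + 209} = \frac{\left(\frac{5}{2} + \frac{16}{18}\right) + 2}{205 + 209} = \frac{\left(\frac{5}{2} + 16 \cdot \frac{1}{18}\right) + 2}{414} = \left(\left(\frac{5}{2} + \frac{8}{9}\right) + 2\right) \frac{1}{414} = \left(\frac{61}{18} + 2\right) \frac{1}{414} = \frac{97}{18} \cdot \frac{1}{414} = \frac{97}{7452}$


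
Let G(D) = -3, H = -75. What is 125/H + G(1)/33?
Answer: -58/33 ≈ -1.7576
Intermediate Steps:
125/H + G(1)/33 = 125/(-75) - 3/33 = 125*(-1/75) - 3*1/33 = -5/3 - 1/11 = -58/33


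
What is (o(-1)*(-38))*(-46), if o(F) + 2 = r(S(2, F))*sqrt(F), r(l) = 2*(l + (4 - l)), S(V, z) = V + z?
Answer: -3496 + 13984*I ≈ -3496.0 + 13984.0*I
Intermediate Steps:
r(l) = 8 (r(l) = 2*4 = 8)
o(F) = -2 + 8*sqrt(F)
(o(-1)*(-38))*(-46) = ((-2 + 8*sqrt(-1))*(-38))*(-46) = ((-2 + 8*I)*(-38))*(-46) = (76 - 304*I)*(-46) = -3496 + 13984*I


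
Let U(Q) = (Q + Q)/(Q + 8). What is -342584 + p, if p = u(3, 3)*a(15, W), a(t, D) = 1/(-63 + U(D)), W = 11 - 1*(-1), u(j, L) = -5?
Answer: -105858431/309 ≈ -3.4258e+5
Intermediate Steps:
U(Q) = 2*Q/(8 + Q) (U(Q) = (2*Q)/(8 + Q) = 2*Q/(8 + Q))
W = 12 (W = 11 + 1 = 12)
a(t, D) = 1/(-63 + 2*D/(8 + D))
p = 25/309 (p = -5*(8 + 12)/(-504 - 61*12) = -5*20/(-504 - 732) = -5*20/(-1236) = -(-5)*20/1236 = -5*(-5/309) = 25/309 ≈ 0.080906)
-342584 + p = -342584 + 25/309 = -105858431/309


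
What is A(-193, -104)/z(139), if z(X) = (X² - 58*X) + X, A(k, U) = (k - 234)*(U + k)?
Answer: 126819/11398 ≈ 11.126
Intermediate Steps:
A(k, U) = (-234 + k)*(U + k)
z(X) = X² - 57*X
A(-193, -104)/z(139) = ((-193)² - 234*(-104) - 234*(-193) - 104*(-193))/((139*(-57 + 139))) = (37249 + 24336 + 45162 + 20072)/((139*82)) = 126819/11398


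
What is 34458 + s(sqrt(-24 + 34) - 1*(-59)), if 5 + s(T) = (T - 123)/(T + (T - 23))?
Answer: 61910821/1797 + 223*sqrt(10)/8985 ≈ 34452.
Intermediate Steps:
s(T) = -5 + (-123 + T)/(-23 + 2*T) (s(T) = -5 + (T - 123)/(T + (T - 23)) = -5 + (-123 + T)/(T + (-23 + T)) = -5 + (-123 + T)/(-23 + 2*T))
34458 + s(sqrt(-24 + 34) - 1*(-59)) = 34458 + (-8 - 9*(sqrt(-24 + 34) - 1*(-59)))/(-23 + 2*(sqrt(-24 + 34) - 1*(-59))) = 34458 + (-8 - 9*(sqrt(10) + 59))/(-23 + 2*(sqrt(10) + 59)) = 34458 + (-8 - 9*(59 + sqrt(10)))/(-23 + 2*(59 + sqrt(10))) = 34458 + (-8 + (-531 - 9*sqrt(10)))/(-23 + (118 + 2*sqrt(10))) = 34458 + (-539 - 9*sqrt(10))/(95 + 2*sqrt(10))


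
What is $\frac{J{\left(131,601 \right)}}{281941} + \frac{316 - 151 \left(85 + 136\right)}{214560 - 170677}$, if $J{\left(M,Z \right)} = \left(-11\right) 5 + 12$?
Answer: $- \frac{9321446724}{12372416903} \approx -0.75341$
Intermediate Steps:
$J{\left(M,Z \right)} = -43$ ($J{\left(M,Z \right)} = -55 + 12 = -43$)
$\frac{J{\left(131,601 \right)}}{281941} + \frac{316 - 151 \left(85 + 136\right)}{214560 - 170677} = - \frac{43}{281941} + \frac{316 - 151 \left(85 + 136\right)}{214560 - 170677} = \left(-43\right) \frac{1}{281941} + \frac{316 - 33371}{43883} = - \frac{43}{281941} + \left(316 - 33371\right) \frac{1}{43883} = - \frac{43}{281941} - \frac{33055}{43883} = - \frac{9321446724}{12372416903}$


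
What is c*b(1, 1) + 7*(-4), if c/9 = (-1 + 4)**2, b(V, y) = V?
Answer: 53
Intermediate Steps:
c = 81 (c = 9*(-1 + 4)**2 = 9*3**2 = 9*9 = 81)
c*b(1, 1) + 7*(-4) = 81*1 + 7*(-4) = 81 - 28 = 53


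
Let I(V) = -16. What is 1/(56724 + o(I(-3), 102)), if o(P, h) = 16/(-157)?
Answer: 157/8905652 ≈ 1.7629e-5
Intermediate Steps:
o(P, h) = -16/157 (o(P, h) = 16*(-1/157) = -16/157)
1/(56724 + o(I(-3), 102)) = 1/(56724 - 16/157) = 1/(8905652/157) = 157/8905652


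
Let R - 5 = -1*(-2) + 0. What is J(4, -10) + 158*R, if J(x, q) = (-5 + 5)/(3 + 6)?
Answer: 1106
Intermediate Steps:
R = 7 (R = 5 + (-1*(-2) + 0) = 5 + (2 + 0) = 5 + 2 = 7)
J(x, q) = 0 (J(x, q) = 0/9 = 0*(1/9) = 0)
J(4, -10) + 158*R = 0 + 158*7 = 0 + 1106 = 1106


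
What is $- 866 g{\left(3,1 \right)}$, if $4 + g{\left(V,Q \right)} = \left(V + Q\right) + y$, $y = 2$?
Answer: $-1732$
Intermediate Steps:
$g{\left(V,Q \right)} = -2 + Q + V$ ($g{\left(V,Q \right)} = -4 + \left(\left(V + Q\right) + 2\right) = -4 + \left(\left(Q + V\right) + 2\right) = -4 + \left(2 + Q + V\right) = -2 + Q + V$)
$- 866 g{\left(3,1 \right)} = - 866 \left(-2 + 1 + 3\right) = \left(-866\right) 2 = -1732$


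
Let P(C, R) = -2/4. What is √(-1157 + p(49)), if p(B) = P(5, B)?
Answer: I*√4630/2 ≈ 34.022*I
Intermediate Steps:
P(C, R) = -½ (P(C, R) = -2*¼ = -½)
p(B) = -½
√(-1157 + p(49)) = √(-1157 - ½) = √(-2315/2) = I*√4630/2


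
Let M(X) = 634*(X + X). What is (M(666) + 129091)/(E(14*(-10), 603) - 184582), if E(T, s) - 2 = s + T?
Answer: -973579/184117 ≈ -5.2878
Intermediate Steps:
M(X) = 1268*X (M(X) = 634*(2*X) = 1268*X)
E(T, s) = 2 + T + s (E(T, s) = 2 + (s + T) = 2 + (T + s) = 2 + T + s)
(M(666) + 129091)/(E(14*(-10), 603) - 184582) = (1268*666 + 129091)/((2 + 14*(-10) + 603) - 184582) = (844488 + 129091)/((2 - 140 + 603) - 184582) = 973579/(465 - 184582) = 973579/(-184117) = 973579*(-1/184117) = -973579/184117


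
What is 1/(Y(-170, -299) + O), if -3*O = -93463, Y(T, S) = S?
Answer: 3/92566 ≈ 3.2409e-5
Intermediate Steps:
O = 93463/3 (O = -⅓*(-93463) = 93463/3 ≈ 31154.)
1/(Y(-170, -299) + O) = 1/(-299 + 93463/3) = 1/(92566/3) = 3/92566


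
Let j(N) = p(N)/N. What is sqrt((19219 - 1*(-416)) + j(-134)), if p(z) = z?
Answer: 2*sqrt(4909) ≈ 140.13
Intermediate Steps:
j(N) = 1 (j(N) = N/N = 1)
sqrt((19219 - 1*(-416)) + j(-134)) = sqrt((19219 - 1*(-416)) + 1) = sqrt((19219 + 416) + 1) = sqrt(19635 + 1) = sqrt(19636) = 2*sqrt(4909)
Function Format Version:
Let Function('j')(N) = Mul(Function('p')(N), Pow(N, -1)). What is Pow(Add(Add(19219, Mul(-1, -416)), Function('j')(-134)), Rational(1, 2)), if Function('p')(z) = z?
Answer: Mul(2, Pow(4909, Rational(1, 2))) ≈ 140.13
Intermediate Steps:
Function('j')(N) = 1 (Function('j')(N) = Mul(N, Pow(N, -1)) = 1)
Pow(Add(Add(19219, Mul(-1, -416)), Function('j')(-134)), Rational(1, 2)) = Pow(Add(Add(19219, Mul(-1, -416)), 1), Rational(1, 2)) = Pow(Add(Add(19219, 416), 1), Rational(1, 2)) = Pow(Add(19635, 1), Rational(1, 2)) = Pow(19636, Rational(1, 2)) = Mul(2, Pow(4909, Rational(1, 2)))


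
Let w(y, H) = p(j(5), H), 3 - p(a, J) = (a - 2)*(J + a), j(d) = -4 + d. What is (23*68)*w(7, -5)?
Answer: -1564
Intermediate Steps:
p(a, J) = 3 - (-2 + a)*(J + a) (p(a, J) = 3 - (a - 2)*(J + a) = 3 - (-2 + a)*(J + a))
w(y, H) = 4 + H (w(y, H) = 3 - (-4 + 5)² + 2*H + 2*(-4 + 5) - H*(-4 + 5) = 3 - 1*1² + 2*H + 2*1 - 1*H*1 = 3 - 1*1 + 2*H + 2 - H = 3 - 1 + 2*H + 2 - H = 4 + H)
(23*68)*w(7, -5) = (23*68)*(4 - 5) = 1564*(-1) = -1564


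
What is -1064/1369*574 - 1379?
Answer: -2498587/1369 ≈ -1825.1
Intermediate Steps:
-1064/1369*574 - 1379 = -610736/1369 - 1379 = -2498587/1369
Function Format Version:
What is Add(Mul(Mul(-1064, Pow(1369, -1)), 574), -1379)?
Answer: Rational(-2498587, 1369) ≈ -1825.1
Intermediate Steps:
Add(Mul(Mul(-1064, Pow(1369, -1)), 574), -1379) = Add(Mul(Mul(-1064, Rational(1, 1369)), 574), -1379) = Add(Mul(Rational(-1064, 1369), 574), -1379) = Add(Rational(-610736, 1369), -1379) = Rational(-2498587, 1369)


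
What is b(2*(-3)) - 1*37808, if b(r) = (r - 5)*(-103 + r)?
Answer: -36609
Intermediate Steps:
b(r) = (-103 + r)*(-5 + r) (b(r) = (-5 + r)*(-103 + r) = (-103 + r)*(-5 + r))
b(2*(-3)) - 1*37808 = (515 + (2*(-3))² - 216*(-3)) - 1*37808 = (515 + (-6)² - 108*(-6)) - 37808 = (515 + 36 + 648) - 37808 = 1199 - 37808 = -36609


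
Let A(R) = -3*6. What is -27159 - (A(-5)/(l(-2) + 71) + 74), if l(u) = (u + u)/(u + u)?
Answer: -108931/4 ≈ -27233.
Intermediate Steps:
l(u) = 1 (l(u) = (2*u)/((2*u)) = (2*u)*(1/(2*u)) = 1)
A(R) = -18
-27159 - (A(-5)/(l(-2) + 71) + 74) = -27159 - (-18/(1 + 71) + 74) = -27159 - (-18/72 + 74) = -27159 - ((1/72)*(-18) + 74) = -27159 - (-¼ + 74) = -27159 - 1*295/4 = -27159 - 295/4 = -108931/4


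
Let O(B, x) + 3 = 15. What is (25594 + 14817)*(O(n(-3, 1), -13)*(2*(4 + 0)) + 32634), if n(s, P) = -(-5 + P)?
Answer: 1322652030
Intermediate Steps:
n(s, P) = 5 - P
O(B, x) = 12 (O(B, x) = -3 + 15 = 12)
(25594 + 14817)*(O(n(-3, 1), -13)*(2*(4 + 0)) + 32634) = (25594 + 14817)*(12*(2*(4 + 0)) + 32634) = 40411*(12*(2*4) + 32634) = 40411*(12*8 + 32634) = 40411*(96 + 32634) = 40411*32730 = 1322652030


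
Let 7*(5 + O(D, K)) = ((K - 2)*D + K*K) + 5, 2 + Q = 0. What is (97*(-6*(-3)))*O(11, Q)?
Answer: -17460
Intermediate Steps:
Q = -2 (Q = -2 + 0 = -2)
O(D, K) = -30/7 + K²/7 + D*(-2 + K)/7 (O(D, K) = -5 + (((K - 2)*D + K*K) + 5)/7 = -5 + (((-2 + K)*D + K²) + 5)/7 = -5 + ((D*(-2 + K) + K²) + 5)/7 = -5 + ((K² + D*(-2 + K)) + 5)/7 = -5 + (5 + K² + D*(-2 + K))/7 = -5 + (5/7 + K²/7 + D*(-2 + K)/7) = -30/7 + K²/7 + D*(-2 + K)/7)
(97*(-6*(-3)))*O(11, Q) = (97*(-6*(-3)))*(-30/7 - 2/7*11 + (⅐)*(-2)² + (⅐)*11*(-2)) = (97*18)*(-30/7 - 22/7 + (⅐)*4 - 22/7) = 1746*(-30/7 - 22/7 + 4/7 - 22/7) = 1746*(-10) = -17460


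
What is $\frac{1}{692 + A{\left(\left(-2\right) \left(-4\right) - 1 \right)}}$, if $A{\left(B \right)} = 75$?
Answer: $\frac{1}{767} \approx 0.0013038$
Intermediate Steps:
$\frac{1}{692 + A{\left(\left(-2\right) \left(-4\right) - 1 \right)}} = \frac{1}{692 + 75} = \frac{1}{767}$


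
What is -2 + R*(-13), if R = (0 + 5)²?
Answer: -327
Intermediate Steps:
R = 25 (R = 5² = 25)
-2 + R*(-13) = -2 + 25*(-13) = -2 - 325 = -327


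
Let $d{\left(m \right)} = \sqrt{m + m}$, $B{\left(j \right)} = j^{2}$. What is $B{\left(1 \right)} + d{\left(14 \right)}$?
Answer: $1 + 2 \sqrt{7} \approx 6.2915$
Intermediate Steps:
$d{\left(m \right)} = \sqrt{2} \sqrt{m}$ ($d{\left(m \right)} = \sqrt{2 m} = \sqrt{2} \sqrt{m}$)
$B{\left(1 \right)} + d{\left(14 \right)} = 1^{2} + \sqrt{2} \sqrt{14} = 1 + 2 \sqrt{7}$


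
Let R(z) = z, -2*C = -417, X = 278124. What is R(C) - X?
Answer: -555831/2 ≈ -2.7792e+5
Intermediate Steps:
C = 417/2 (C = -½*(-417) = 417/2 ≈ 208.50)
R(C) - X = 417/2 - 1*278124 = 417/2 - 278124 = -555831/2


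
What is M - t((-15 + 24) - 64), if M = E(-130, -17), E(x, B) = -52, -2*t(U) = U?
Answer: -159/2 ≈ -79.500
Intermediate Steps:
t(U) = -U/2
M = -52
M - t((-15 + 24) - 64) = -52 - (-1)*((-15 + 24) - 64)/2 = -52 - (-1)*(9 - 64)/2 = -52 - (-1)*(-55)/2 = -52 - 1*55/2 = -52 - 55/2 = -159/2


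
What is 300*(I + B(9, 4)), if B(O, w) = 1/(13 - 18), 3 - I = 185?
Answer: -54660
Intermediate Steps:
I = -182 (I = 3 - 1*185 = 3 - 185 = -182)
B(O, w) = -⅕ (B(O, w) = 1/(-5) = -⅕)
300*(I + B(9, 4)) = 300*(-182 - ⅕) = 300*(-911/5) = -54660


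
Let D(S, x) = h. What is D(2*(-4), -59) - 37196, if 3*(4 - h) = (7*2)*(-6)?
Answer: -37164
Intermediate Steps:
h = 32 (h = 4 - 7*2*(-6)/3 = 4 - 14*(-6)/3 = 4 - ⅓*(-84) = 4 + 28 = 32)
D(S, x) = 32
D(2*(-4), -59) - 37196 = 32 - 37196 = -37164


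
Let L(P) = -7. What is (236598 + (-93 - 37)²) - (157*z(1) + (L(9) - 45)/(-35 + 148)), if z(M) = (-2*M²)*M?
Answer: 28680808/113 ≈ 2.5381e+5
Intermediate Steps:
z(M) = -2*M³
(236598 + (-93 - 37)²) - (157*z(1) + (L(9) - 45)/(-35 + 148)) = (236598 + (-93 - 37)²) - (157*(-2*1³) + (-7 - 45)/(-35 + 148)) = (236598 + (-130)²) - (157*(-2*1) - 52/113) = (236598 + 16900) - (157*(-2) - 52*1/113) = 253498 - (-314 - 52/113) = 253498 - 1*(-35534/113) = 253498 + 35534/113 = 28680808/113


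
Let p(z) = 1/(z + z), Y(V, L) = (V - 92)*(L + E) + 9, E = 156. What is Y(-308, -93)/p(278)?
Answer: -14006196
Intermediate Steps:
Y(V, L) = 9 + (-92 + V)*(156 + L) (Y(V, L) = (V - 92)*(L + 156) + 9 = (-92 + V)*(156 + L) + 9 = 9 + (-92 + V)*(156 + L))
p(z) = 1/(2*z)
Y(-308, -93)/p(278) = (-14343 - 92*(-93) + 156*(-308) - 93*(-308))/(((½)/278)) = (-14343 + 8556 - 48048 + 28644)/(((½)*(1/278))) = -25191/1/556 = -25191*556 = -14006196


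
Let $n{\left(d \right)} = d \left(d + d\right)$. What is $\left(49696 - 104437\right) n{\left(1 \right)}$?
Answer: $-109482$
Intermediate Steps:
$n{\left(d \right)} = 2 d^{2}$ ($n{\left(d \right)} = d 2 d = 2 d^{2}$)
$\left(49696 - 104437\right) n{\left(1 \right)} = \left(49696 - 104437\right) 2 \cdot 1^{2} = \left(49696 - 104437\right) 2 \cdot 1 = \left(-54741\right) 2 = -109482$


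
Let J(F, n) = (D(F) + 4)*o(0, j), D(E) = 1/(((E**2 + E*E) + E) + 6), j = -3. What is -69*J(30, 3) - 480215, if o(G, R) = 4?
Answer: -73641830/153 ≈ -4.8132e+5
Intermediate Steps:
D(E) = 1/(6 + E + 2*E**2) (D(E) = 1/(((E**2 + E**2) + E) + 6) = 1/((2*E**2 + E) + 6) = 1/((E + 2*E**2) + 6) = 1/(6 + E + 2*E**2))
J(F, n) = 16 + 4/(6 + F + 2*F**2) (J(F, n) = (1/(6 + F + 2*F**2) + 4)*4 = (4 + 1/(6 + F + 2*F**2))*4 = 16 + 4/(6 + F + 2*F**2))
-69*J(30, 3) - 480215 = -276*(25 + 4*30 + 8*30**2)/(6 + 30 + 2*30**2) - 480215 = -276*(25 + 120 + 8*900)/(6 + 30 + 2*900) - 480215 = -276*(25 + 120 + 7200)/(6 + 30 + 1800) - 480215 = -276*7345/1836 - 480215 = -69*7345/459 - 480215 = -168935/153 - 480215 = -73641830/153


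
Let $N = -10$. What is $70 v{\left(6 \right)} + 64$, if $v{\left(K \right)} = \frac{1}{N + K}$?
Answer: $\frac{93}{2} \approx 46.5$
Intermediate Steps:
$v{\left(K \right)} = \frac{1}{-10 + K}$
$70 v{\left(6 \right)} + 64 = \frac{70}{-10 + 6} + 64 = \frac{70}{-4} + 64 = 70 \left(- \frac{1}{4}\right) + 64 = - \frac{35}{2} + 64 = \frac{93}{2}$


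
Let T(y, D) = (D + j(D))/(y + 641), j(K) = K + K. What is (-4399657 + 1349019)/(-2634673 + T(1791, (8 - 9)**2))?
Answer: 7419151616/6407524733 ≈ 1.1579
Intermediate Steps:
j(K) = 2*K
T(y, D) = 3*D/(641 + y) (T(y, D) = (D + 2*D)/(y + 641) = (3*D)/(641 + y) = 3*D/(641 + y))
(-4399657 + 1349019)/(-2634673 + T(1791, (8 - 9)**2)) = (-4399657 + 1349019)/(-2634673 + 3*(8 - 9)**2/(641 + 1791)) = -3050638/(-2634673 + 3*(-1)**2/2432) = -3050638/(-2634673 + 3*1*(1/2432)) = -3050638/(-2634673 + 3/2432) = -3050638/(-6407524733/2432) = -3050638*(-2432/6407524733) = 7419151616/6407524733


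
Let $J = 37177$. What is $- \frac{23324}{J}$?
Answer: $- \frac{3332}{5311} \approx -0.62738$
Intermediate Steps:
$- \frac{23324}{J} = - \frac{23324}{37177} = \left(-23324\right) \frac{1}{37177} = - \frac{3332}{5311}$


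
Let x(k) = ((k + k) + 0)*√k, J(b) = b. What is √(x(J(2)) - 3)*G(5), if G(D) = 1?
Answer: √(-3 + 4*√2) ≈ 1.6300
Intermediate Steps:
x(k) = 2*k^(3/2) (x(k) = (2*k + 0)*√k = (2*k)*√k = 2*k^(3/2))
√(x(J(2)) - 3)*G(5) = √(2*2^(3/2) - 3)*1 = √(2*(2*√2) - 3)*1 = √(4*√2 - 3)*1 = √(-3 + 4*√2)*1 = √(-3 + 4*√2)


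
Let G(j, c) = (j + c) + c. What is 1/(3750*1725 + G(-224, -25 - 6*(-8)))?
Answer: 1/6468572 ≈ 1.5459e-7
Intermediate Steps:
G(j, c) = j + 2*c (G(j, c) = (c + j) + c = j + 2*c)
1/(3750*1725 + G(-224, -25 - 6*(-8))) = 1/(3750*1725 + (-224 + 2*(-25 - 6*(-8)))) = 1/(6468750 + (-224 + 2*(-25 + 48))) = 1/(6468750 + (-224 + 2*23)) = 1/(6468750 + (-224 + 46)) = 1/(6468750 - 178) = 1/6468572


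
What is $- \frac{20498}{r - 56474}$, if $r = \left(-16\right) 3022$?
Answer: $\frac{10249}{52413} \approx 0.19554$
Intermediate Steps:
$r = -48352$
$- \frac{20498}{r - 56474} = - \frac{20498}{-48352 - 56474} = - \frac{20498}{-104826} = \left(-20498\right) \left(- \frac{1}{104826}\right) = \frac{10249}{52413}$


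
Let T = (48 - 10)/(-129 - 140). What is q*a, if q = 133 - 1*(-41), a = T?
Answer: -6612/269 ≈ -24.580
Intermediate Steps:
T = -38/269 (T = 38/(-269) = 38*(-1/269) = -38/269 ≈ -0.14126)
a = -38/269 ≈ -0.14126
q = 174 (q = 133 + 41 = 174)
q*a = 174*(-38/269) = -6612/269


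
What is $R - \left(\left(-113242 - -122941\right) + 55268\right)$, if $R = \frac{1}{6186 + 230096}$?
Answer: $- \frac{15350532693}{236282} \approx -64967.0$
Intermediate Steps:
$R = \frac{1}{236282} \approx 4.2322 \cdot 10^{-6}$
$R - \left(\left(-113242 - -122941\right) + 55268\right) = \frac{1}{236282} - \left(\left(-113242 - -122941\right) + 55268\right) = \frac{1}{236282} - \left(\left(-113242 + 122941\right) + 55268\right) = \frac{1}{236282} - \left(9699 + 55268\right) = \frac{1}{236282} - 64967 = - \frac{15350532693}{236282}$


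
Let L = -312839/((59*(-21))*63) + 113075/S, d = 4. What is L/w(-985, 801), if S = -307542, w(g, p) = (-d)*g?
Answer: 29128278821/31527625074120 ≈ 0.00092390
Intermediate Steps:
w(g, p) = -4*g (w(g, p) = (-1*4)*g = -4*g)
L = 29128278821/8001935298 (L = -312839/((59*(-21))*63) + 113075/(-307542) = -312839/((-1239*63)) + 113075*(-1/307542) = -312839/(-78057) - 113075/307542 = -312839*(-1/78057) - 113075/307542 = 312839/78057 - 113075/307542 = 29128278821/8001935298 ≈ 3.6402)
L/w(-985, 801) = 29128278821/(8001935298*((-4*(-985)))) = (29128278821/8001935298)/3940 = (29128278821/8001935298)*(1/3940) = 29128278821/31527625074120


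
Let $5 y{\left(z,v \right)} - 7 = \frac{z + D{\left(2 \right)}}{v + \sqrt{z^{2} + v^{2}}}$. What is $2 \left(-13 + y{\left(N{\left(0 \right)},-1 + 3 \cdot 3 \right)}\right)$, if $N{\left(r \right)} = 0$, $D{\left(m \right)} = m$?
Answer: $- \frac{463}{20} \approx -23.15$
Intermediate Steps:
$y{\left(z,v \right)} = \frac{7}{5} + \frac{2 + z}{5 \left(v + \sqrt{v^{2} + z^{2}}\right)}$ ($y{\left(z,v \right)} = \frac{7}{5} + \frac{\left(z + 2\right) \frac{1}{v + \sqrt{z^{2} + v^{2}}}}{5} = \frac{7}{5} + \frac{\left(2 + z\right) \frac{1}{v + \sqrt{v^{2} + z^{2}}}}{5} = \frac{7}{5} + \frac{\frac{1}{v + \sqrt{v^{2} + z^{2}}} \left(2 + z\right)}{5} = \frac{7}{5} + \frac{2 + z}{5 \left(v + \sqrt{v^{2} + z^{2}}\right)}$)
$2 \left(-13 + y{\left(N{\left(0 \right)},-1 + 3 \cdot 3 \right)}\right) = 2 \left(-13 + \frac{2 + 0 + 7 \left(-1 + 3 \cdot 3\right) + 7 \sqrt{\left(-1 + 3 \cdot 3\right)^{2} + 0^{2}}}{5 \left(\left(-1 + 3 \cdot 3\right) + \sqrt{\left(-1 + 3 \cdot 3\right)^{2} + 0^{2}}\right)}\right) = 2 \left(-13 + \frac{2 + 0 + 7 \left(-1 + 9\right) + 7 \sqrt{\left(-1 + 9\right)^{2} + 0}}{5 \left(\left(-1 + 9\right) + \sqrt{\left(-1 + 9\right)^{2} + 0}\right)}\right) = 2 \left(-13 + \frac{2 + 0 + 7 \cdot 8 + 7 \sqrt{8^{2} + 0}}{5 \left(8 + \sqrt{8^{2} + 0}\right)}\right) = 2 \left(-13 + \frac{2 + 0 + 56 + 7 \sqrt{64 + 0}}{5 \left(8 + \sqrt{64 + 0}\right)}\right) = 2 \left(-13 + \frac{2 + 0 + 56 + 7 \sqrt{64}}{5 \left(8 + \sqrt{64}\right)}\right) = 2 \left(-13 + \frac{2 + 0 + 56 + 7 \cdot 8}{5 \left(8 + 8\right)}\right) = 2 \left(-13 + \frac{2 + 0 + 56 + 56}{5 \cdot 16}\right) = 2 \left(-13 + \frac{1}{5} \cdot \frac{1}{16} \cdot 114\right) = 2 \left(-13 + \frac{57}{40}\right) = 2 \left(- \frac{463}{40}\right) = - \frac{463}{20}$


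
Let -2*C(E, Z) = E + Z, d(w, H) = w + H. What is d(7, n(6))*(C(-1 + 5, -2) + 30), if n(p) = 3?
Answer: 290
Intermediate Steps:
d(w, H) = H + w
C(E, Z) = -E/2 - Z/2 (C(E, Z) = -(E + Z)/2 = -E/2 - Z/2)
d(7, n(6))*(C(-1 + 5, -2) + 30) = (3 + 7)*((-(-1 + 5)/2 - ½*(-2)) + 30) = 10*((-½*4 + 1) + 30) = 10*((-2 + 1) + 30) = 10*(-1 + 30) = 10*29 = 290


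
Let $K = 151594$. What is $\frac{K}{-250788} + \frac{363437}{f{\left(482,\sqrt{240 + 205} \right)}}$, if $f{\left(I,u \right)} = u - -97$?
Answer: $\frac{736647335993}{187338636} - \frac{363437 \sqrt{445}}{8964} \approx 3076.9$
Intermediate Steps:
$f{\left(I,u \right)} = 97 + u$ ($f{\left(I,u \right)} = u + 97 = 97 + u$)
$\frac{K}{-250788} + \frac{363437}{f{\left(482,\sqrt{240 + 205} \right)}} = \frac{151594}{-250788} + \frac{363437}{97 + \sqrt{240 + 205}} = 151594 \left(- \frac{1}{250788}\right) + \frac{363437}{97 + \sqrt{445}} = - \frac{75797}{125394} + \frac{363437}{97 + \sqrt{445}}$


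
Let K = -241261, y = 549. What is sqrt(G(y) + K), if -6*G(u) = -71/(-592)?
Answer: I*sqrt(190244929746)/888 ≈ 491.18*I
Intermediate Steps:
G(u) = -71/3552 (G(u) = -(-71)/(6*(-592)) = -(-71)*(-1)/(6*592) = -1/6*71/592 = -71/3552)
sqrt(G(y) + K) = sqrt(-71/3552 - 241261) = sqrt(-856959143/3552) = I*sqrt(190244929746)/888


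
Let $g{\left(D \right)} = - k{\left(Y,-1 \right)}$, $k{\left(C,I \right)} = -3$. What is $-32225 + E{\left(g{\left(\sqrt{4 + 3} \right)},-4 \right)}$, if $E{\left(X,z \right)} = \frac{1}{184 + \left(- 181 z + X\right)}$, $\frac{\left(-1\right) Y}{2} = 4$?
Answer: $- \frac{29356974}{911} \approx -32225.0$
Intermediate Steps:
$Y = -8$ ($Y = \left(-2\right) 4 = -8$)
$g{\left(D \right)} = 3$ ($g{\left(D \right)} = \left(-1\right) \left(-3\right) = 3$)
$E{\left(X,z \right)} = \frac{1}{184 + X - 181 z}$ ($E{\left(X,z \right)} = \frac{1}{184 + \left(X - 181 z\right)} = \frac{1}{184 + X - 181 z}$)
$-32225 + E{\left(g{\left(\sqrt{4 + 3} \right)},-4 \right)} = -32225 + \frac{1}{184 + 3 - -724} = -32225 + \frac{1}{184 + 3 + 724} = -32225 + \frac{1}{911} = - \frac{29356974}{911}$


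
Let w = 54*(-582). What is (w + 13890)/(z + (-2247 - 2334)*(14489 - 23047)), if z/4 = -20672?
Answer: -8769/19560755 ≈ -0.00044830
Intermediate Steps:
z = -82688 (z = 4*(-20672) = -82688)
w = -31428
(w + 13890)/(z + (-2247 - 2334)*(14489 - 23047)) = (-31428 + 13890)/(-82688 + (-2247 - 2334)*(14489 - 23047)) = -17538/(-82688 - 4581*(-8558)) = -17538/(-82688 + 39204198) = -17538/39121510 = -17538*1/39121510 = -8769/19560755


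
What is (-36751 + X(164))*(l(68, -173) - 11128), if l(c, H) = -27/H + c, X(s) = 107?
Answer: 70112907332/173 ≈ 4.0528e+8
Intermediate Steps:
l(c, H) = c - 27/H
(-36751 + X(164))*(l(68, -173) - 11128) = (-36751 + 107)*((68 - 27/(-173)) - 11128) = -36644*((68 - 27*(-1/173)) - 11128) = -36644*((68 + 27/173) - 11128) = -36644*(11791/173 - 11128) = -36644*(-1913353/173) = 70112907332/173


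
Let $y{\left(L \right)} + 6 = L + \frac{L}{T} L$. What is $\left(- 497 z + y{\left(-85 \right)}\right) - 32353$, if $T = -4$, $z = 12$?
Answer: $- \frac{160857}{4} \approx -40214.0$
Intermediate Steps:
$y{\left(L \right)} = -6 + L - \frac{L^{2}}{4}$ ($y{\left(L \right)} = -6 + \left(L + \frac{L}{-4} L\right) = -6 + \left(L + L \left(- \frac{1}{4}\right) L\right) = -6 + \left(L + - \frac{L}{4} L\right) = -6 - \left(- L + \frac{L^{2}}{4}\right) = -6 + L - \frac{L^{2}}{4}$)
$\left(- 497 z + y{\left(-85 \right)}\right) - 32353 = \left(\left(-497\right) 12 - \left(91 + \frac{7225}{4}\right)\right) - 32353 = \left(-5964 - \frac{7589}{4}\right) - 32353 = - \frac{31445}{4} - 32353 = - \frac{160857}{4}$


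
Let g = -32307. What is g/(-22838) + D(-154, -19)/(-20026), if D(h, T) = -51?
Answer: 501660/353989 ≈ 1.4172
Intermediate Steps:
g/(-22838) + D(-154, -19)/(-20026) = -32307/(-22838) - 51/(-20026) = -32307*(-1/22838) - 51*(-1/20026) = 32307/22838 + 3/1178 = 501660/353989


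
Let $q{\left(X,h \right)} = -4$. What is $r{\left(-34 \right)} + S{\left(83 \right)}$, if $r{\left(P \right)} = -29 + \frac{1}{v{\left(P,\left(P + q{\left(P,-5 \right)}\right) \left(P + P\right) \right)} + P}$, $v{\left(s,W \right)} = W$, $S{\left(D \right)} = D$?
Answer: $\frac{137701}{2550} \approx 54.0$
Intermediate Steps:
$r{\left(P \right)} = -29 + \frac{1}{P + 2 P \left(-4 + P\right)}$ ($r{\left(P \right)} = -29 + \frac{1}{\left(P - 4\right) \left(P + P\right) + P} = -29 + \frac{1}{\left(-4 + P\right) 2 P + P} = -29 + \frac{1}{2 P \left(-4 + P\right) + P} = -29 + \frac{1}{P + 2 P \left(-4 + P\right)}$)
$r{\left(-34 \right)} + S{\left(83 \right)} = \frac{1 - 58 \left(-34\right)^{2} + 203 \left(-34\right)}{\left(-34\right) \left(-7 + 2 \left(-34\right)\right)} + 83 = - \frac{1 - 67048 - 6902}{34 \left(-7 - 68\right)} + 83 = - \frac{1 - 67048 - 6902}{34 \left(-75\right)} + 83 = \left(- \frac{1}{34}\right) \left(- \frac{1}{75}\right) \left(-73949\right) + 83 = - \frac{73949}{2550} + 83 = \frac{137701}{2550}$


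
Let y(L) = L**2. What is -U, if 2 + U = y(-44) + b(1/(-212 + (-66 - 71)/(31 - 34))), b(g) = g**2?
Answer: -481567943/249001 ≈ -1934.0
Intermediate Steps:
U = 481567943/249001 (U = -2 + ((-44)**2 + (1/(-212 + (-66 - 71)/(31 - 34)))**2) = -2 + (1936 + (1/(-212 - 137/(-3)))**2) = -2 + (1936 + (1/(-212 - 137*(-1/3)))**2) = -2 + (1936 + (1/(-212 + 137/3))**2) = -2 + (1936 + (1/(-499/3))**2) = -2 + (1936 + (-3/499)**2) = -2 + (1936 + 9/249001) = -2 + 482065945/249001 = 481567943/249001 ≈ 1934.0)
-U = -1*481567943/249001 = -481567943/249001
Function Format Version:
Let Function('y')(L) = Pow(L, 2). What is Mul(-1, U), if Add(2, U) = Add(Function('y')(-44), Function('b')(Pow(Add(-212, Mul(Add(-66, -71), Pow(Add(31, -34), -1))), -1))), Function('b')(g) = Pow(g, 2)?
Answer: Rational(-481567943, 249001) ≈ -1934.0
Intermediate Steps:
U = Rational(481567943, 249001) (U = Add(-2, Add(Pow(-44, 2), Pow(Pow(Add(-212, Mul(Add(-66, -71), Pow(Add(31, -34), -1))), -1), 2))) = Add(-2, Add(1936, Pow(Pow(Add(-212, Mul(-137, Pow(-3, -1))), -1), 2))) = Add(-2, Add(1936, Pow(Pow(Add(-212, Mul(-137, Rational(-1, 3))), -1), 2))) = Add(-2, Add(1936, Pow(Pow(Add(-212, Rational(137, 3)), -1), 2))) = Add(-2, Add(1936, Pow(Pow(Rational(-499, 3), -1), 2))) = Add(-2, Add(1936, Pow(Rational(-3, 499), 2))) = Add(-2, Add(1936, Rational(9, 249001))) = Add(-2, Rational(482065945, 249001)) = Rational(481567943, 249001) ≈ 1934.0)
Mul(-1, U) = Mul(-1, Rational(481567943, 249001)) = Rational(-481567943, 249001)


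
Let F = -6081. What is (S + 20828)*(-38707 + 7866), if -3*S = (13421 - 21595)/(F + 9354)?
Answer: -6307549075346/9819 ≈ -6.4238e+8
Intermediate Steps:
S = 8174/9819 (S = -(13421 - 21595)/(3*(-6081 + 9354)) = -(-8174)/(3*3273) = -⅓*(-8174/3273) = 8174/9819 ≈ 0.83247)
(S + 20828)*(-38707 + 7866) = (8174/9819 + 20828)*(-38707 + 7866) = (204518306/9819)*(-30841) = -6307549075346/9819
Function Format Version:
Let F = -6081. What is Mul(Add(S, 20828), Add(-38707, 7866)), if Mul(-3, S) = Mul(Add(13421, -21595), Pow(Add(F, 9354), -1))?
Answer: Rational(-6307549075346, 9819) ≈ -6.4238e+8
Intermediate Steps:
S = Rational(8174, 9819) (S = Mul(Rational(-1, 3), Mul(Add(13421, -21595), Pow(Add(-6081, 9354), -1))) = Mul(Rational(-1, 3), Mul(-8174, Pow(3273, -1))) = Mul(Rational(-1, 3), Mul(-8174, Rational(1, 3273))) = Mul(Rational(-1, 3), Rational(-8174, 3273)) = Rational(8174, 9819) ≈ 0.83247)
Mul(Add(S, 20828), Add(-38707, 7866)) = Mul(Add(Rational(8174, 9819), 20828), Add(-38707, 7866)) = Mul(Rational(204518306, 9819), -30841) = Rational(-6307549075346, 9819)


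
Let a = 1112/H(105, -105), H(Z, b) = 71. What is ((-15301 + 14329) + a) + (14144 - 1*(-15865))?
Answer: 2062739/71 ≈ 29053.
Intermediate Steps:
a = 1112/71 ≈ 15.662
((-15301 + 14329) + a) + (14144 - 1*(-15865)) = ((-15301 + 14329) + 1112/71) + (14144 - 1*(-15865)) = (-972 + 1112/71) + (14144 + 15865) = -67900/71 + 30009 = 2062739/71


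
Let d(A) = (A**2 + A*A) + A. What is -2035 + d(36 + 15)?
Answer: 3218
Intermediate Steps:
d(A) = A + 2*A**2 (d(A) = (A**2 + A**2) + A = 2*A**2 + A = A + 2*A**2)
-2035 + d(36 + 15) = -2035 + (36 + 15)*(1 + 2*(36 + 15)) = -2035 + 51*(1 + 2*51) = -2035 + 51*(1 + 102) = -2035 + 51*103 = -2035 + 5253 = 3218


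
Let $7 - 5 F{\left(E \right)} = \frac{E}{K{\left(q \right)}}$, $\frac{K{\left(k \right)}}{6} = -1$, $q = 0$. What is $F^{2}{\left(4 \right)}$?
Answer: $\frac{529}{225} \approx 2.3511$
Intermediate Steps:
$K{\left(k \right)} = -6$ ($K{\left(k \right)} = 6 \left(-1\right) = -6$)
$F{\left(E \right)} = \frac{7}{5} + \frac{E}{30}$ ($F{\left(E \right)} = \frac{7}{5} - \frac{E \frac{1}{-6}}{5} = \frac{7}{5} - \frac{E \left(- \frac{1}{6}\right)}{5} = \frac{7}{5} - \frac{\left(- \frac{1}{6}\right) E}{5} = \frac{7}{5} + \frac{E}{30}$)
$F^{2}{\left(4 \right)} = \left(\frac{7}{5} + \frac{1}{30} \cdot 4\right)^{2} = \left(\frac{7}{5} + \frac{2}{15}\right)^{2} = \left(\frac{23}{15}\right)^{2} = \frac{529}{225}$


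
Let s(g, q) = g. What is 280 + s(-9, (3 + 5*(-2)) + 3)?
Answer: 271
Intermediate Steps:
280 + s(-9, (3 + 5*(-2)) + 3) = 280 - 9 = 271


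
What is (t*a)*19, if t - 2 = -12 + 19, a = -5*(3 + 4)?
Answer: -5985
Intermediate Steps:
a = -35 (a = -5*7 = -35)
t = 9 (t = 2 + (-12 + 19) = 2 + 7 = 9)
(t*a)*19 = (9*(-35))*19 = -315*19 = -5985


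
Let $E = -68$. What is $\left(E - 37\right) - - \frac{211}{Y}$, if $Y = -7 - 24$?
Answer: $- \frac{3466}{31} \approx -111.81$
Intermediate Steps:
$Y = -31$ ($Y = -7 - 24 = -31$)
$\left(E - 37\right) - - \frac{211}{Y} = \left(-68 - 37\right) - - \frac{211}{-31} = \left(-68 - 37\right) - \left(-211\right) \left(- \frac{1}{31}\right) = -105 - \frac{211}{31} = - \frac{3466}{31}$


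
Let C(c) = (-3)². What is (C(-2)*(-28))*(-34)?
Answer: 8568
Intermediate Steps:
C(c) = 9
(C(-2)*(-28))*(-34) = (9*(-28))*(-34) = -252*(-34) = 8568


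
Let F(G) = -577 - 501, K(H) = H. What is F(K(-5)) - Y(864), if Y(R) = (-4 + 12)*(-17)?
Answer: -942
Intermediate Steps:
Y(R) = -136 (Y(R) = 8*(-17) = -136)
F(G) = -1078
F(K(-5)) - Y(864) = -1078 - 1*(-136) = -1078 + 136 = -942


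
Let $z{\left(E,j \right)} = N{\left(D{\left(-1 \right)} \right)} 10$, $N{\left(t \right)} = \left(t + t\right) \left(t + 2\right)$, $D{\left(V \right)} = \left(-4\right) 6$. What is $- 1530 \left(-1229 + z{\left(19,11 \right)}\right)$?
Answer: $-14276430$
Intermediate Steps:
$D{\left(V \right)} = -24$
$N{\left(t \right)} = 2 t \left(2 + t\right)$
$z{\left(E,j \right)} = 10560$ ($z{\left(E,j \right)} = 2 \left(-24\right) \left(2 - 24\right) 10 = 2 \left(-24\right) \left(-22\right) 10 = 1056 \cdot 10 = 10560$)
$- 1530 \left(-1229 + z{\left(19,11 \right)}\right) = - 1530 \left(-1229 + 10560\right) = \left(-1530\right) 9331 = -14276430$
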